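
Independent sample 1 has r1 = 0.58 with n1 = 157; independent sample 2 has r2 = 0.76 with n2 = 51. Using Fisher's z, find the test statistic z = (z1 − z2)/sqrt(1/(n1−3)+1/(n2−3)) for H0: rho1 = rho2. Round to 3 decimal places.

-2.019

Fisher z-transforms: z1 = atanh(0.58) = 0.662463, z2 = atanh(0.76) = 0.996215; difference d = -0.333752
Var(d) = 1/154 + 1/48 = 0.0064935 + 0.0208333 = 0.0273268
z = d/√Var(d) = -0.333752 / √0.0273268 = -0.333752 / 0.165308 = -2.019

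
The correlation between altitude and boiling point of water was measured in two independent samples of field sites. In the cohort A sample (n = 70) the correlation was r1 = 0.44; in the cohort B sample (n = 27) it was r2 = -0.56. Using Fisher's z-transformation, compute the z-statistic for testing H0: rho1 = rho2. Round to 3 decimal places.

z1 = atanh(0.44) = 0.472231,  z2 = atanh(-0.56) = -0.632833
SE = √(1/(n1−3) + 1/(n2−3)) = √(1/67 + 1/24) = √(0.0149254 + 0.0416667) = √0.0565921 = 0.237891
z = (z1 − z2)/SE = (0.472231 − (-0.632833)) / 0.237891 = 1.105064 / 0.237891 = 4.645

4.645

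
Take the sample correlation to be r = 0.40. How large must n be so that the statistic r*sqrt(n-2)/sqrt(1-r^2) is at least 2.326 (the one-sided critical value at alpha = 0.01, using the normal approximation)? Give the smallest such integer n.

31

r√(n−2)/√(1−r²) ≥ 2.326  ⇔  n−2 ≥ (2.326)²·(1−r²)/r²
(1−r²)/r² = (1−0.1600)/0.1600 = 5.2500
n ≥ 2 + 5.410276·5.2500 = 2 + 28.4039 = 30.4039
⌈30.4039⌉ = 31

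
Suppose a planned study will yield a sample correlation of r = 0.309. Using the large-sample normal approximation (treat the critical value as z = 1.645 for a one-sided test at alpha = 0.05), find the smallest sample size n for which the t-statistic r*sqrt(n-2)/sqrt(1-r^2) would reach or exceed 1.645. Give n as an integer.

Need r·√(n−2)/√(1−r²) ≥ 1.645
√(n−2) ≥ 1.645·√(1−0.095481) / 0.309 = 1.645·0.951062 / 0.309 = 5.0631
n−2 ≥ 25.6350  ⇒  n ≥ 27.6350
Smallest integer n = 28

28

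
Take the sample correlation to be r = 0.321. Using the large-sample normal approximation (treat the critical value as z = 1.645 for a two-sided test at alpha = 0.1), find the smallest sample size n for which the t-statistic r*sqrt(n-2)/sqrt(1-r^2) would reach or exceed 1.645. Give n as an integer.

r√(n−2)/√(1−r²) ≥ 1.645  ⇔  n−2 ≥ (1.645)²·(1−r²)/r²
(1−r²)/r² = (1−0.103041)/0.103041 = 8.7049
n ≥ 2 + 2.706025·8.7049 = 2 + 23.5557 = 25.5557
⌈25.5557⌉ = 26

26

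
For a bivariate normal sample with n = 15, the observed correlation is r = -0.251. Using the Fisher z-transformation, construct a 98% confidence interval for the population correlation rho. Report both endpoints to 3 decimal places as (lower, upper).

Fisher z: z_r = atanh(r) = ½·ln((1+(-0.251))/(1−(-0.251))) = -0.256480
SE(z) = 1/√(n−3) = 1/√12 = 0.288675
98% ⇒ z* = 2.326; margin = 2.326·0.288675 = 0.671458
CI on z-scale: (-0.927938, 0.414978)
Back-transform: tanh(-0.927938) = -0.729631, tanh(0.414978) = 0.392691

(-0.730, 0.393)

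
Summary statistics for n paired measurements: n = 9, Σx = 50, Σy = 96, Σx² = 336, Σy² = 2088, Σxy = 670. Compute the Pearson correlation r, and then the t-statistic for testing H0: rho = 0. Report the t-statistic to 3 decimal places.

S_xy = nΣxy − ΣxΣy = 9·670 − 50·96 = 6030 − 4800 = 1230
S_xx = nΣx² − (Σx)² = 9·336 − 50² = 3024 − 2500 = 524
S_yy = nΣy² − (Σy)² = 9·2088 − 96² = 18792 − 9216 = 9576
r = S_xy / √(S_xx·S_yy) = 1230 / √(524·9576) = 1230 / √5017824 = 1230 / 2240.0500 = 0.5491
t = r·√(n−2)/√(1−r²) = 0.5491·√7 / √(1−0.301511) = 1.452782 / 0.835757 = 1.738

1.738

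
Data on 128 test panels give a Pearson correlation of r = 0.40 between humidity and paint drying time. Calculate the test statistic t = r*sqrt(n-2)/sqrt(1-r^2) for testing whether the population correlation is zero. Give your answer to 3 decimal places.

1 − r² = 1 − 0.1600 = 0.8400;  √(1−r²) = 0.916515
√(n−2) = √126 = 11.224972
t = r·√(n−2)/√(1−r²) = 0.40 · 11.224972 / 0.916515 = 4.899

4.899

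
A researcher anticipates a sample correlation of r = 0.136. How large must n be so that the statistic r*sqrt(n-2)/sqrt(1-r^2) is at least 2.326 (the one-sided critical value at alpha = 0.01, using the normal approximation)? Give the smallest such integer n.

290

r√(n−2)/√(1−r²) ≥ 2.326  ⇔  n−2 ≥ (2.326)²·(1−r²)/r²
(1−r²)/r² = (1−0.018496)/0.018496 = 53.0657
n ≥ 2 + 5.410276·53.0657 = 2 + 287.1001 = 289.1001
⌈289.1001⌉ = 290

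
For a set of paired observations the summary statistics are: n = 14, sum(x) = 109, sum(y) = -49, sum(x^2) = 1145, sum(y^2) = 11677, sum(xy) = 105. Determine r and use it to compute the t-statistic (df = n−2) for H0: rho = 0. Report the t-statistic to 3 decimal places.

S_xy = nΣxy − ΣxΣy = 14·105 − 109·(-49) = 1470 − (-5341) = 6811
S_xx = nΣx² − (Σx)² = 14·1145 − 109² = 16030 − 11881 = 4149
S_yy = nΣy² − (Σy)² = 14·11677 − (-49)² = 163478 − 2401 = 161077
r = S_xy / √(S_xx·S_yy) = 6811 / √(4149·161077) = 6811 / √668308473 = 6811 / 25851.6629 = 0.2635
t = r·√(n−2)/√(1−r²) = 0.2635·√12 / √(1−0.069432) = 0.912791 / 0.964660 = 0.946

0.946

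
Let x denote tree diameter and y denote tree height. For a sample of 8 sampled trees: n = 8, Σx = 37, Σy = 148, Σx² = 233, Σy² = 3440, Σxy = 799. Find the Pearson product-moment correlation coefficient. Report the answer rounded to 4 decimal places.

S_xy = nΣxy − ΣxΣy = 8·799 − 37·148 = 6392 − 5476 = 916
S_xx = nΣx² − (Σx)² = 8·233 − 37² = 1864 − 1369 = 495
S_yy = nΣy² − (Σy)² = 8·3440 − 148² = 27520 − 21904 = 5616
r = S_xy / √(S_xx·S_yy) = 916 / √(495·5616) = 916 / √2779920 = 916 / 1667.3092 = 0.5494

0.5494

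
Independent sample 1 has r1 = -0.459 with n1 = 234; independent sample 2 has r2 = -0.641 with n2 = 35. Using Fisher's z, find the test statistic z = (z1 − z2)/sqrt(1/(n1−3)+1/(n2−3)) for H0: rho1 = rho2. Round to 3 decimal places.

Fisher z-transforms: z1 = atanh(-0.459) = -0.496044, z2 = atanh(-0.641) = -0.759869; difference d = 0.263825
Var(d) = 1/231 + 1/32 = 0.0043290 + 0.0312500 = 0.0355790
z = d/√Var(d) = 0.263825 / √0.0355790 = 0.263825 / 0.188624 = 1.399

1.399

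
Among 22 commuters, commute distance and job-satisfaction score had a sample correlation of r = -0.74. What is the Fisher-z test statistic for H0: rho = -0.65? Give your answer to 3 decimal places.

-0.764

z_r = atanh(-0.74) = -0.950479,  z_0 = atanh(-0.65) = -0.775299
SE = 1/√(n−3) = 1/√19 = 0.229416
z = (z_r − z_0)/SE = (-0.950479 − (-0.775299)) / 0.229416 = -0.175180 / 0.229416 = -0.764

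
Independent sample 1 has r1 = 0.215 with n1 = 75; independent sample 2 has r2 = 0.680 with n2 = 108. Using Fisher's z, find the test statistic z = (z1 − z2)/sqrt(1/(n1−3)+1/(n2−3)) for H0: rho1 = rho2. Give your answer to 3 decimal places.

z1 = atanh(0.215) = 0.218408,  z2 = atanh(0.680) = 0.829114
SE = √(1/(n1−3) + 1/(n2−3)) = √(1/72 + 1/105) = √(0.0138889 + 0.0095238) = √0.0234127 = 0.153012
z = (z1 − z2)/SE = (0.218408 − 0.829114) / 0.153012 = -0.610706 / 0.153012 = -3.991

-3.991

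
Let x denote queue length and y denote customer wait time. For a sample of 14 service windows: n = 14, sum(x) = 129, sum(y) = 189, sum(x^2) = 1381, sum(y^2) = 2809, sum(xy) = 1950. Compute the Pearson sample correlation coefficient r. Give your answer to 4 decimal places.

S_xy = nΣxy − ΣxΣy = 14·1950 − 129·189 = 27300 − 24381 = 2919
S_xx = nΣx² − (Σx)² = 14·1381 − 129² = 19334 − 16641 = 2693
S_yy = nΣy² − (Σy)² = 14·2809 − 189² = 39326 − 35721 = 3605
r = S_xy / √(S_xx·S_yy) = 2919 / √(2693·3605) = 2919 / √9708265 = 2919 / 3115.8089 = 0.9368

0.9368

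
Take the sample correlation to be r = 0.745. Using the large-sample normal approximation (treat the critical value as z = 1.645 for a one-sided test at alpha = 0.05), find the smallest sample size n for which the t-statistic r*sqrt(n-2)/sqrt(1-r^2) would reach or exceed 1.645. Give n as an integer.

r√(n−2)/√(1−r²) ≥ 1.645  ⇔  n−2 ≥ (1.645)²·(1−r²)/r²
(1−r²)/r² = (1−0.555025)/0.555025 = 0.8017
n ≥ 2 + 2.706025·0.8017 = 2 + 2.1694 = 4.1694
⌈4.1694⌉ = 5

5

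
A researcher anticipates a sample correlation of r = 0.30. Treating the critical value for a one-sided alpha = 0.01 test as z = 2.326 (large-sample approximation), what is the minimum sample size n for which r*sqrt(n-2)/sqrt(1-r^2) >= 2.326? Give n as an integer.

Need r·√(n−2)/√(1−r²) ≥ 2.326
√(n−2) ≥ 2.326·√(1−0.0900) / 0.30 = 2.326·0.953939 / 0.30 = 7.3962
n−2 ≥ 54.7038  ⇒  n ≥ 56.7038
Smallest integer n = 57

57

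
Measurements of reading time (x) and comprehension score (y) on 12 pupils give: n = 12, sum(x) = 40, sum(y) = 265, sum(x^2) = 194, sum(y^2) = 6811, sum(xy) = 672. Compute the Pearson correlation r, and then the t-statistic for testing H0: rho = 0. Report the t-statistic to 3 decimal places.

Numerator: nΣxy − (Σx)(Σy) = 12·672 − (40)(265) = -2536
Denominator: √[(nΣx²−(Σx)²)(nΣy²−(Σy)²)]
  nΣx²−(Σx)² = 12·194 − 1600 = 728;  nΣy²−(Σy)² = 12·6811 − 70225 = 11507
  √(728·11507) = √8377096 = 2894.3213
r = -2536 / 2894.3213 = -0.8762
t = r·√(n−2)/√(1−r²) = -0.8762·√10 / √(1−0.767726) = -2.770788 / 0.481948 = -5.749

-5.749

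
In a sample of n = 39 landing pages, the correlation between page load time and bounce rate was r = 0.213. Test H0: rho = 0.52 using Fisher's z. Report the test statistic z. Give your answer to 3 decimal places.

-2.160

Fisher z: atanh(0.213) = 0.216312, atanh(0.52) = 0.576340
z = (z_r − z_0)·√(n−3) = (0.216312 − 0.576340)·√36 = -0.360028 · 6.000000 = -2.160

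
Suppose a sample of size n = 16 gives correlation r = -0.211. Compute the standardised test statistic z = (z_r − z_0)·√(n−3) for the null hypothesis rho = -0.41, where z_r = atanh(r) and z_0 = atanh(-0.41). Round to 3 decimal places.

0.798

z_r = atanh(-0.211) = -0.214218,  z_0 = atanh(-0.41) = -0.435611
SE = 1/√(n−3) = 1/√13 = 0.277350
z = (z_r − z_0)/SE = (-0.214218 − (-0.435611)) / 0.277350 = 0.221393 / 0.277350 = 0.798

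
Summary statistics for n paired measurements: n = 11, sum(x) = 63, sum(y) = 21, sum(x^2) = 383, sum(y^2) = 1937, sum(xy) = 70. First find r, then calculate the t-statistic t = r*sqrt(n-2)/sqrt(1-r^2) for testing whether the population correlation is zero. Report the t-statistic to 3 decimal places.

S_xy = nΣxy − ΣxΣy = 11·70 − 63·21 = 770 − 1323 = -553
S_xx = nΣx² − (Σx)² = 11·383 − 63² = 4213 − 3969 = 244
S_yy = nΣy² − (Σy)² = 11·1937 − 21² = 21307 − 441 = 20866
r = S_xy / √(S_xx·S_yy) = -553 / √(244·20866) = -553 / √5091304 = -553 / 2256.3918 = -0.2451
t = r·√(n−2)/√(1−r²) = -0.2451·√9 / √(1−0.060074) = -0.735300 / 0.969498 = -0.758

-0.758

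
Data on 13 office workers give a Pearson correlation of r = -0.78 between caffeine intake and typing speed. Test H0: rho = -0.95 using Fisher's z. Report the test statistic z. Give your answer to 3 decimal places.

2.487

z_r = atanh(-0.78) = -1.045371,  z_0 = atanh(-0.95) = -1.831781
SE = 1/√(n−3) = 1/√10 = 0.316228
z = (z_r − z_0)/SE = (-1.045371 − (-1.831781)) / 0.316228 = 0.786410 / 0.316228 = 2.487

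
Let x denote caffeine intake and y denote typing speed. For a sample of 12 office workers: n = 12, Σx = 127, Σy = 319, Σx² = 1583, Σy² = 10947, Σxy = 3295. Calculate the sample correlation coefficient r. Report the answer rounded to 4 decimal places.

Numerator: nΣxy − (Σx)(Σy) = 12·3295 − (127)(319) = -973
Denominator: √[(nΣx²−(Σx)²)(nΣy²−(Σy)²)]
  nΣx²−(Σx)² = 12·1583 − 16129 = 2867;  nΣy²−(Σy)² = 12·10947 − 101761 = 29603
  √(2867·29603) = √84871801 = 9212.5893
r = -973 / 9212.5893 = -0.1056

-0.1056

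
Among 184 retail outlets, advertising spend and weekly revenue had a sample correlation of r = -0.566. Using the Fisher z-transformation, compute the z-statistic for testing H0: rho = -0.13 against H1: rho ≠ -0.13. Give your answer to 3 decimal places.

z_r = atanh(-0.566) = -0.641618,  z_0 = atanh(-0.13) = -0.130740
SE = 1/√(n−3) = 1/√181 = 0.074329
z = (z_r − z_0)/SE = (-0.641618 − (-0.130740)) / 0.074329 = -0.510878 / 0.074329 = -6.873

-6.873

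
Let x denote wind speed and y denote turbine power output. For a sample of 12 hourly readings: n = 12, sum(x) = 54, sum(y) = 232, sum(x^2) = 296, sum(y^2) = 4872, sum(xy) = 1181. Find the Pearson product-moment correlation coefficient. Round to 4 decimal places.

0.9570

S_xy = nΣxy − ΣxΣy = 12·1181 − 54·232 = 14172 − 12528 = 1644
S_xx = nΣx² − (Σx)² = 12·296 − 54² = 3552 − 2916 = 636
S_yy = nΣy² − (Σy)² = 12·4872 − 232² = 58464 − 53824 = 4640
r = S_xy / √(S_xx·S_yy) = 1644 / √(636·4640) = 1644 / √2951040 = 1644 / 1717.8591 = 0.9570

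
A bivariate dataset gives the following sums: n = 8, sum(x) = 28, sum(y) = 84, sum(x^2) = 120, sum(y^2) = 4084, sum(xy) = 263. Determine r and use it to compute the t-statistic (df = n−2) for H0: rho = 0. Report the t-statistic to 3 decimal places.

Numerator: nΣxy − (Σx)(Σy) = 8·263 − (28)(84) = -248
Denominator: √[(nΣx²−(Σx)²)(nΣy²−(Σy)²)]
  nΣx²−(Σx)² = 8·120 − 784 = 176;  nΣy²−(Σy)² = 8·4084 − 7056 = 25616
  √(176·25616) = √4508416 = 2123.3031
r = -248 / 2123.3031 = -0.1168
t = r·√(n−2)/√(1−r²) = -0.1168·√6 / √(1−0.013642) = -0.286100 / 0.993156 = -0.288

-0.288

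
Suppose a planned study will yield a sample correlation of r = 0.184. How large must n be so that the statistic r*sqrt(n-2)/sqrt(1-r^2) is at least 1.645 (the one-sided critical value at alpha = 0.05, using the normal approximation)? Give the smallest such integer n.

r√(n−2)/√(1−r²) ≥ 1.645  ⇔  n−2 ≥ (1.645)²·(1−r²)/r²
(1−r²)/r² = (1−0.033856)/0.033856 = 28.5369
n ≥ 2 + 2.706025·28.5369 = 2 + 77.2216 = 79.2216
⌈79.2216⌉ = 80

80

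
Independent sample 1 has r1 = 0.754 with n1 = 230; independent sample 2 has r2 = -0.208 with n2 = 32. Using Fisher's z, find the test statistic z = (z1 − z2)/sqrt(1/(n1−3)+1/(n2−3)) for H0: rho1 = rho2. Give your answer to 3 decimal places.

Fisher z-transforms: z1 = atanh(0.754) = 0.982161, z2 = atanh(-0.208) = -0.211080; difference d = 1.193241
Var(d) = 1/227 + 1/29 = 0.0044053 + 0.0344828 = 0.0388881
z = d/√Var(d) = 1.193241 / √0.0388881 = 1.193241 / 0.197201 = 6.051

6.051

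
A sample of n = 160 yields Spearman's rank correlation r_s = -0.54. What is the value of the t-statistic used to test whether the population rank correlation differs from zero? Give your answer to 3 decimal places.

1 − r_s² = 1 − 0.2916 = 0.7084;  √(1−r_s²) = 0.841665
√(n−2) = √158 = 12.569805
t = r_s·√(n−2)/√(1−r_s²) = -0.54 · 12.569805 / 0.841665 = -8.065

-8.065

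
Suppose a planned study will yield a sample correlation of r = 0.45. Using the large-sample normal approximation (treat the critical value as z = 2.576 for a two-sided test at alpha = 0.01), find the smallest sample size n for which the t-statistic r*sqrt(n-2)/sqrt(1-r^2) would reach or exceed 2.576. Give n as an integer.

29

r√(n−2)/√(1−r²) ≥ 2.576  ⇔  n−2 ≥ (2.576)²·(1−r²)/r²
(1−r²)/r² = (1−0.2025)/0.2025 = 3.9383
n ≥ 2 + 6.635776·3.9383 = 2 + 26.1337 = 28.1337
⌈28.1337⌉ = 29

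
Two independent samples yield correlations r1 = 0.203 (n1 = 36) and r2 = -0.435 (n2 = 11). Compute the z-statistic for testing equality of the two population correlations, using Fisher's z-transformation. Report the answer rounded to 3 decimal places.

z1 = atanh(0.203) = 0.205860,  z2 = atanh(-0.435) = -0.466047
SE = √(1/(n1−3) + 1/(n2−3)) = √(1/33 + 1/8) = √(0.0303030 + 0.1250000) = √0.1553030 = 0.394085
z = (z1 − z2)/SE = (0.205860 − (-0.466047)) / 0.394085 = 0.671907 / 0.394085 = 1.705

1.705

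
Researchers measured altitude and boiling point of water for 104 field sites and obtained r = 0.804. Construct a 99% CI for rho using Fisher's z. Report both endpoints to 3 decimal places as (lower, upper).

Fisher z: z_r = atanh(r) = ½·ln((1+0.804)/(1−0.804)) = 1.109824
SE(z) = 1/√(n−3) = 1/√101 = 0.099504
99% ⇒ z* = 2.576; margin = 2.576·0.099504 = 0.256322
CI on z-scale: (0.853502, 1.366146)
Back-transform: tanh(0.853502) = 0.692895, tanh(1.366146) = 0.877811

(0.693, 0.878)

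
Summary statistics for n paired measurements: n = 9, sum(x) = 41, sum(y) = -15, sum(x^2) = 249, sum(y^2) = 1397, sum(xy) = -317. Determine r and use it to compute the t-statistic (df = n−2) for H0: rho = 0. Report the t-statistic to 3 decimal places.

S_xy = nΣxy − ΣxΣy = 9·(-317) − 41·(-15) = -2853 − (-615) = -2238
S_xx = nΣx² − (Σx)² = 9·249 − 41² = 2241 − 1681 = 560
S_yy = nΣy² − (Σy)² = 9·1397 − (-15)² = 12573 − 225 = 12348
r = S_xy / √(S_xx·S_yy) = -2238 / √(560·12348) = -2238 / √6914880 = -2238 / 2629.6159 = -0.8511
t = r·√(n−2)/√(1−r²) = -0.8511·√7 / √(1−0.724371) = -2.251799 / 0.525004 = -4.289

-4.289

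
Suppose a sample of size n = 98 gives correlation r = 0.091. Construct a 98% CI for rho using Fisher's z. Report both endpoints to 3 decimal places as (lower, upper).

Fisher z: z_r = atanh(r) = ½·ln((1+0.091)/(1−0.091)) = 0.091252
SE(z) = 1/√(n−3) = 1/√95 = 0.102598
98% ⇒ z* = 2.326; margin = 2.326·0.102598 = 0.238643
CI on z-scale: (-0.147391, 0.329895)
Back-transform: tanh(-0.147391) = -0.146333, tanh(0.329895) = 0.318426

(-0.146, 0.318)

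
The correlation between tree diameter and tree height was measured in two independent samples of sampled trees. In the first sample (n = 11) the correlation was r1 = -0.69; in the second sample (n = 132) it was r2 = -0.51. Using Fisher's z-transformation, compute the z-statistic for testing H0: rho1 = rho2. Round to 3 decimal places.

Fisher z-transforms: z1 = atanh(-0.69) = -0.847956, z2 = atanh(-0.51) = -0.562730; difference d = -0.285226
Var(d) = 1/8 + 1/129 = 0.1250000 + 0.0077519 = 0.1327519
z = d/√Var(d) = -0.285226 / √0.1327519 = -0.285226 / 0.364351 = -0.783

-0.783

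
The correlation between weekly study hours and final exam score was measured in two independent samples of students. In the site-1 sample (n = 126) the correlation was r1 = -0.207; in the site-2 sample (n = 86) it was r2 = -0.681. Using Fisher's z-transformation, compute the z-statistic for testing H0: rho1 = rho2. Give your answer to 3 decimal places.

4.371

Fisher z-transforms: z1 = atanh(-0.207) = -0.210035, z2 = atanh(-0.681) = -0.830977; difference d = 0.620942
Var(d) = 1/123 + 1/83 = 0.0081301 + 0.0120482 = 0.0201783
z = d/√Var(d) = 0.620942 / √0.0201783 = 0.620942 / 0.142050 = 4.371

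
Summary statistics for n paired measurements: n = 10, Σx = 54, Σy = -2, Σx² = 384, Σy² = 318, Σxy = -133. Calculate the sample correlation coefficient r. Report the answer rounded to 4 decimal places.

Numerator: nΣxy − (Σx)(Σy) = 10·(-133) − (54)(-2) = -1222
Denominator: √[(nΣx²−(Σx)²)(nΣy²−(Σy)²)]
  nΣx²−(Σx)² = 10·384 − 2916 = 924;  nΣy²−(Σy)² = 10·318 − 4 = 3176
  √(924·3176) = √2934624 = 1713.0744
r = -1222 / 1713.0744 = -0.7133

-0.7133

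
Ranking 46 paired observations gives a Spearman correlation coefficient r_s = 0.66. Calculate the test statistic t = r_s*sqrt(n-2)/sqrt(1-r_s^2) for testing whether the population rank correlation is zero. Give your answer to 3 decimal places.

t = r_s·√(n−2) / √(1−r_s²) with r_s = 0.66, n = 46
  = 0.66·√44 / √(1 − 0.4356)
  = 0.66·6.633250 / 0.751266
  = 4.377945 / 0.751266 = 5.827

5.827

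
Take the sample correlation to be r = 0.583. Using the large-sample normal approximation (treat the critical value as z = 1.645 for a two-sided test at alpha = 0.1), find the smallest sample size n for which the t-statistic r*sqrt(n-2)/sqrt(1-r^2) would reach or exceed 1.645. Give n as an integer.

8

Need r·√(n−2)/√(1−r²) ≥ 1.645
√(n−2) ≥ 1.645·√(1−0.339889) / 0.583 = 1.645·0.812472 / 0.583 = 2.2925
n−2 ≥ 5.2556  ⇒  n ≥ 7.2556
Smallest integer n = 8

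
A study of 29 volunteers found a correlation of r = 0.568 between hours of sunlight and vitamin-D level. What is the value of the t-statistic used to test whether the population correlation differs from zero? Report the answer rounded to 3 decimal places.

t = r·√(n−2) / √(1−r²) with r = 0.568, n = 29
  = 0.568·√27 / √(1 − 0.322624)
  = 0.568·5.196152 / 0.823029
  = 2.951414 / 0.823029 = 3.586

3.586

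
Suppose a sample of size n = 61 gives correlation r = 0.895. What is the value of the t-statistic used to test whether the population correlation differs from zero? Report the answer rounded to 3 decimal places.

15.412

t = r·√(n−2) / √(1−r²) with r = 0.895, n = 61
  = 0.895·√59 / √(1 − 0.801025)
  = 0.895·7.681146 / 0.446066
  = 6.874626 / 0.446066 = 15.412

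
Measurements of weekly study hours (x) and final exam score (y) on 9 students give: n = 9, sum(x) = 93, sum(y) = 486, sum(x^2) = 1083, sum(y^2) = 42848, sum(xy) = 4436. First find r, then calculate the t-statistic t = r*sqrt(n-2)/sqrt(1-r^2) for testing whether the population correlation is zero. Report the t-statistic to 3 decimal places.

-1.195

S_xy = nΣxy − ΣxΣy = 9·4436 − 93·486 = 39924 − 45198 = -5274
S_xx = nΣx² − (Σx)² = 9·1083 − 93² = 9747 − 8649 = 1098
S_yy = nΣy² − (Σy)² = 9·42848 − 486² = 385632 − 236196 = 149436
r = S_xy / √(S_xx·S_yy) = -5274 / √(1098·149436) = -5274 / √164080728 = -5274 / 12809.4000 = -0.4117
t = r·√(n−2)/√(1−r²) = -0.4117·√7 / √(1−0.169497) = -1.089256 / 0.911319 = -1.195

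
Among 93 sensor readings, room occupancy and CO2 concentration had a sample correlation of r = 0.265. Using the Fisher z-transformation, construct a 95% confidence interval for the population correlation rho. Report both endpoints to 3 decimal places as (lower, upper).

Fisher z: z_r = atanh(r) = ½·ln((1+0.265)/(1−0.265)) = 0.271478
SE(z) = 1/√(n−3) = 1/√90 = 0.105409
95% ⇒ z* = 1.960; margin = 1.960·0.105409 = 0.206602
CI on z-scale: (0.064876, 0.478080)
Back-transform: tanh(0.064876) = 0.064785, tanh(0.478080) = 0.444705

(0.065, 0.445)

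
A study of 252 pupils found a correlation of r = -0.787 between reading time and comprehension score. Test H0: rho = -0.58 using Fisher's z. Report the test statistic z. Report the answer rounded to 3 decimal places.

Fisher z: atanh(-0.787) = -1.063501, atanh(-0.58) = -0.662463
z = (z_r − z_0)·√(n−3) = (-1.063501 − (-0.662463))·√249 = -0.401038 · 15.779734 = -6.328

-6.328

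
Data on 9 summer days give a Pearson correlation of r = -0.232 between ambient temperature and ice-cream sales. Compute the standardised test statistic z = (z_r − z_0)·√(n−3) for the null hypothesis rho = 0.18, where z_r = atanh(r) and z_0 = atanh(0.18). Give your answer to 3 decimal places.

z_r = atanh(-0.232) = -0.236302,  z_0 = atanh(0.18) = 0.181983
SE = 1/√(n−3) = 1/√6 = 0.408248
z = (z_r − z_0)/SE = (-0.236302 − 0.181983) / 0.408248 = -0.418285 / 0.408248 = -1.025

-1.025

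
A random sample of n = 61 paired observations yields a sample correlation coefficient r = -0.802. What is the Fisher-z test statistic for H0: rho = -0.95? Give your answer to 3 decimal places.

5.541

z_r = atanh(-0.802) = -1.104193,  z_0 = atanh(-0.95) = -1.831781
SE = 1/√(n−3) = 1/√58 = 0.131306
z = (z_r − z_0)/SE = (-1.104193 − (-1.831781)) / 0.131306 = 0.727588 / 0.131306 = 5.541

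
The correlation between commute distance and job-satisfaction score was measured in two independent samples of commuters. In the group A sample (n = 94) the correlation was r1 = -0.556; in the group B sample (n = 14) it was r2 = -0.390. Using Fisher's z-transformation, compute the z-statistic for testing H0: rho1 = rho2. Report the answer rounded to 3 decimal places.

z1 = atanh(-0.556) = -0.627025,  z2 = atanh(-0.390) = -0.411800
SE = √(1/(n1−3) + 1/(n2−3)) = √(1/91 + 1/11) = √(0.0109890 + 0.0909091) = √0.1018981 = 0.319215
z = (z1 − z2)/SE = (-0.627025 − (-0.411800)) / 0.319215 = -0.215225 / 0.319215 = -0.674

-0.674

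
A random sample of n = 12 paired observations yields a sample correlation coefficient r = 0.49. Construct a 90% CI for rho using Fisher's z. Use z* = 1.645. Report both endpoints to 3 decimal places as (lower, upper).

z_r = atanh(0.49) = 0.536060;  SE = 1/√(n−3) = 1/√9 = 0.333333
z-limits: 0.536060 ± 1.645·0.333333 = 0.536060 ± 0.548333 = [-0.012273, 1.084393]
ρ-limits: (tanh -0.012273, tanh 1.084393) = (-0.012, 0.795)

(-0.012, 0.795)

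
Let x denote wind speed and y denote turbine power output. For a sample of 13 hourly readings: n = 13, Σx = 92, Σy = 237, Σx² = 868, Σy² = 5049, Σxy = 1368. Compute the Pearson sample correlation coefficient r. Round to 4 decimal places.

Numerator: nΣxy − (Σx)(Σy) = 13·1368 − (92)(237) = -4020
Denominator: √[(nΣx²−(Σx)²)(nΣy²−(Σy)²)]
  nΣx²−(Σx)² = 13·868 − 8464 = 2820;  nΣy²−(Σy)² = 13·5049 − 56169 = 9468
  √(2820·9468) = √26699760 = 5167.1810
r = -4020 / 5167.1810 = -0.7780

-0.7780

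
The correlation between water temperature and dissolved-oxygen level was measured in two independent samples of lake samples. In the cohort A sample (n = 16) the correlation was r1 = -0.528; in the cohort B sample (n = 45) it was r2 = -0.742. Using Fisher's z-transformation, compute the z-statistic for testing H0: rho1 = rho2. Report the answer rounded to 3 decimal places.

1.158

z1 = atanh(-0.528) = -0.587368,  z2 = atanh(-0.742) = -0.954915
SE = √(1/(n1−3) + 1/(n2−3)) = √(1/13 + 1/42) = √(0.0769231 + 0.0238095) = √0.1007326 = 0.317384
z = (z1 − z2)/SE = (-0.587368 − (-0.954915)) / 0.317384 = 0.367547 / 0.317384 = 1.158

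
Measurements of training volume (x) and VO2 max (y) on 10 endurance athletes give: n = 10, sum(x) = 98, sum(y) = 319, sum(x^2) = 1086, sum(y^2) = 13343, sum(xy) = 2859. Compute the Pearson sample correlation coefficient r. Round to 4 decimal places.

S_xy = nΣxy − ΣxΣy = 10·2859 − 98·319 = 28590 − 31262 = -2672
S_xx = nΣx² − (Σx)² = 10·1086 − 98² = 10860 − 9604 = 1256
S_yy = nΣy² − (Σy)² = 10·13343 − 319² = 133430 − 101761 = 31669
r = S_xy / √(S_xx·S_yy) = -2672 / √(1256·31669) = -2672 / √39776264 = -2672 / 6306.8426 = -0.4237

-0.4237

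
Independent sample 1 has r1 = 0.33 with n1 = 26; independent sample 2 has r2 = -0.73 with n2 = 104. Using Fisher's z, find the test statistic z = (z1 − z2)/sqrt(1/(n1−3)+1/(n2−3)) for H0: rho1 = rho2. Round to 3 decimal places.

z1 = atanh(0.33) = 0.342828,  z2 = atanh(-0.73) = -0.928727
SE = √(1/(n1−3) + 1/(n2−3)) = √(1/23 + 1/101) = √(0.0434783 + 0.0099010) = √0.0533793 = 0.231040
z = (z1 − z2)/SE = (0.342828 − (-0.928727)) / 0.231040 = 1.271555 / 0.231040 = 5.504

5.504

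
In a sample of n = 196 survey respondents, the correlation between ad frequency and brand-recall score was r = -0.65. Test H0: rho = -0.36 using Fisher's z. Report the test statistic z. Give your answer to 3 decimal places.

-5.535

Fisher z: atanh(-0.65) = -0.775299, atanh(-0.36) = -0.376886
z = (z_r − z_0)·√(n−3) = (-0.775299 − (-0.376886))·√193 = -0.398413 · 13.892444 = -5.535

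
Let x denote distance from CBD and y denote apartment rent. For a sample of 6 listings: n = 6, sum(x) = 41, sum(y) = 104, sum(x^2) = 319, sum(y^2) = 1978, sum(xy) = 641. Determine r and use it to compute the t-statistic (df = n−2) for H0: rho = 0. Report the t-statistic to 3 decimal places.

-3.151

Numerator: nΣxy − (Σx)(Σy) = 6·641 − (41)(104) = -418
Denominator: √[(nΣx²−(Σx)²)(nΣy²−(Σy)²)]
  nΣx²−(Σx)² = 6·319 − 1681 = 233;  nΣy²−(Σy)² = 6·1978 − 10816 = 1052
  √(233·1052) = √245116 = 495.0919
r = -418 / 495.0919 = -0.8443
t = r·√(n−2)/√(1−r²) = -0.8443·√4 / √(1−0.712842) = -1.688600 / 0.535871 = -3.151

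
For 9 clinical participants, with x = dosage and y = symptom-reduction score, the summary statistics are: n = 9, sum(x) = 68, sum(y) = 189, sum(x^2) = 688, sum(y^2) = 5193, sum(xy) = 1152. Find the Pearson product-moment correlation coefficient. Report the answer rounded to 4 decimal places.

Numerator: nΣxy − (Σx)(Σy) = 9·1152 − (68)(189) = -2484
Denominator: √[(nΣx²−(Σx)²)(nΣy²−(Σy)²)]
  nΣx²−(Σx)² = 9·688 − 4624 = 1568;  nΣy²−(Σy)² = 9·5193 − 35721 = 11016
  √(1568·11016) = √17273088 = 4156.0905
r = -2484 / 4156.0905 = -0.5977

-0.5977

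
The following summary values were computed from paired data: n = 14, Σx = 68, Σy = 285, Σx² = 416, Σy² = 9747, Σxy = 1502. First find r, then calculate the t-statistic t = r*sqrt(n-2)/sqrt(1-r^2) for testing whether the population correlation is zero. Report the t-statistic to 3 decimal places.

0.716

Numerator: nΣxy − (Σx)(Σy) = 14·1502 − (68)(285) = 1648
Denominator: √[(nΣx²−(Σx)²)(nΣy²−(Σy)²)]
  nΣx²−(Σx)² = 14·416 − 4624 = 1200;  nΣy²−(Σy)² = 14·9747 − 81225 = 55233
  √(1200·55233) = √66279600 = 8141.2284
r = 1648 / 8141.2284 = 0.2024
t = r·√(n−2)/√(1−r²) = 0.2024·√12 / √(1−0.040966) = 0.701134 / 0.979303 = 0.716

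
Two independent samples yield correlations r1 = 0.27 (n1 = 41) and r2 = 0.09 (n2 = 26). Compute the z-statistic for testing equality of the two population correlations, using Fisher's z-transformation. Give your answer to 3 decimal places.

z1 = atanh(0.27) = 0.276864,  z2 = atanh(0.09) = 0.090244
SE = √(1/(n1−3) + 1/(n2−3)) = √(1/38 + 1/23) = √(0.0263158 + 0.0434783) = √0.0697941 = 0.264186
z = (z1 − z2)/SE = (0.276864 − 0.090244) / 0.264186 = 0.186620 / 0.264186 = 0.706

0.706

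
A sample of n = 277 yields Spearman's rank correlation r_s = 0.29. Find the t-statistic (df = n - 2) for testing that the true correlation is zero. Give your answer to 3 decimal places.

5.025

1 − r_s² = 1 − 0.0841 = 0.9159;  √(1−r_s²) = 0.957027
√(n−2) = √275 = 16.583124
t = r_s·√(n−2)/√(1−r_s²) = 0.29 · 16.583124 / 0.957027 = 5.025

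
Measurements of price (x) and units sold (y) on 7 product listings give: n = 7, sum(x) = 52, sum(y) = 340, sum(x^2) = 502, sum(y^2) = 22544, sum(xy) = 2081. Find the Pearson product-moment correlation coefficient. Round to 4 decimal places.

S_xy = nΣxy − ΣxΣy = 7·2081 − 52·340 = 14567 − 17680 = -3113
S_xx = nΣx² − (Σx)² = 7·502 − 52² = 3514 − 2704 = 810
S_yy = nΣy² − (Σy)² = 7·22544 − 340² = 157808 − 115600 = 42208
r = S_xy / √(S_xx·S_yy) = -3113 / √(810·42208) = -3113 / √34188480 = -3113 / 5847.0916 = -0.5324

-0.5324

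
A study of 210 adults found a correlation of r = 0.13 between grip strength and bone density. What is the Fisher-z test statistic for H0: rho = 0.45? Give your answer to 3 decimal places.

-5.093

Fisher z: atanh(0.13) = 0.130740, atanh(0.45) = 0.484700
z = (z_r − z_0)·√(n−3) = (0.130740 − 0.484700)·√207 = -0.353960 · 14.387495 = -5.093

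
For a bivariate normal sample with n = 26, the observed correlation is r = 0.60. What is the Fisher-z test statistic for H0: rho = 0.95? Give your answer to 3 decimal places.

-5.461

z_r = atanh(0.60) = 0.693147,  z_0 = atanh(0.95) = 1.831781
SE = 1/√(n−3) = 1/√23 = 0.208514
z = (z_r − z_0)/SE = (0.693147 − 1.831781) / 0.208514 = -1.138634 / 0.208514 = -5.461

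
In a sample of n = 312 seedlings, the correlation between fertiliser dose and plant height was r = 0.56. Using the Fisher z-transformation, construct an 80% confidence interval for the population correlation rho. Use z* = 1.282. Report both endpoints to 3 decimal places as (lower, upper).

(0.508, 0.608)

Fisher z: z_r = atanh(r) = ½·ln((1+0.56)/(1−0.56)) = 0.632833
SE(z) = 1/√(n−3) = 1/√309 = 0.056888
80% ⇒ z* = 1.282; margin = 1.282·0.056888 = 0.072930
CI on z-scale: (0.559903, 0.705763)
Back-transform: tanh(0.559903) = 0.507905, tanh(0.705763) = 0.608013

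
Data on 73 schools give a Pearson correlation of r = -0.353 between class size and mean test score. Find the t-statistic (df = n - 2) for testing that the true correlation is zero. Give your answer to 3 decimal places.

-3.179

1 − r² = 1 − 0.124609 = 0.875391;  √(1−r²) = 0.935623
√(n−2) = √71 = 8.426150
t = r·√(n−2)/√(1−r²) = -0.353 · 8.426150 / 0.935623 = -3.179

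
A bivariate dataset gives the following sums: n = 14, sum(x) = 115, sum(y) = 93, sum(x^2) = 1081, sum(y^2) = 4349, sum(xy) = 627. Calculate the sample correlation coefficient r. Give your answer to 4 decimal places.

S_xy = nΣxy − ΣxΣy = 14·627 − 115·93 = 8778 − 10695 = -1917
S_xx = nΣx² − (Σx)² = 14·1081 − 115² = 15134 − 13225 = 1909
S_yy = nΣy² − (Σy)² = 14·4349 − 93² = 60886 − 8649 = 52237
r = S_xy / √(S_xx·S_yy) = -1917 / √(1909·52237) = -1917 / √99720433 = -1917 / 9986.0119 = -0.1920

-0.1920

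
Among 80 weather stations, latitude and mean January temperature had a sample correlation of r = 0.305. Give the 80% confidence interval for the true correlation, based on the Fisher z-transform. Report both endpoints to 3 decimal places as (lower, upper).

Fisher z: z_r = atanh(r) = ½·ln((1+0.305)/(1−0.305)) = 0.315023
SE(z) = 1/√(n−3) = 1/√77 = 0.113961
80% ⇒ z* = 1.282; margin = 1.282·0.113961 = 0.146098
CI on z-scale: (0.168925, 0.461121)
Back-transform: tanh(0.168925) = 0.167336, tanh(0.461121) = 0.430997

(0.167, 0.431)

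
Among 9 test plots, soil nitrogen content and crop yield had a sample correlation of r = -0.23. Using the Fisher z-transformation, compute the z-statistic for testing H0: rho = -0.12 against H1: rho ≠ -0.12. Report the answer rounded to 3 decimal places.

Fisher z: atanh(-0.23) = -0.234189, atanh(-0.12) = -0.120581
z = (z_r − z_0)·√(n−3) = (-0.234189 − (-0.120581))·√6 = -0.113608 · 2.449490 = -0.278

-0.278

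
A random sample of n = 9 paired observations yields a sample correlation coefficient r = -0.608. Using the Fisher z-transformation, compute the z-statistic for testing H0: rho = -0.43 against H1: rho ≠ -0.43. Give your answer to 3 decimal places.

Fisher z: atanh(-0.608) = -0.705742, atanh(-0.43) = -0.459897
z = (z_r − z_0)·√(n−3) = (-0.705742 − (-0.459897))·√6 = -0.245845 · 2.449490 = -0.602

-0.602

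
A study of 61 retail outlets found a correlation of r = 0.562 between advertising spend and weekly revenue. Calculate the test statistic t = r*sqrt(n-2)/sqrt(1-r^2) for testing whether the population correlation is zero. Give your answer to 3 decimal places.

t = r·√(n−2) / √(1−r²) with r = 0.562, n = 61
  = 0.562·√59 / √(1 − 0.315844)
  = 0.562·7.681146 / 0.827137
  = 4.316804 / 0.827137 = 5.219

5.219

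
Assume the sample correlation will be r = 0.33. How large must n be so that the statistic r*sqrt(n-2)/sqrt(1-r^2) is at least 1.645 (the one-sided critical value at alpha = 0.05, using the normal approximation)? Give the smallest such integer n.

r√(n−2)/√(1−r²) ≥ 1.645  ⇔  n−2 ≥ (1.645)²·(1−r²)/r²
(1−r²)/r² = (1−0.1089)/0.1089 = 8.1827
n ≥ 2 + 2.706025·8.1827 = 2 + 22.1426 = 24.1426
⌈24.1426⌉ = 25

25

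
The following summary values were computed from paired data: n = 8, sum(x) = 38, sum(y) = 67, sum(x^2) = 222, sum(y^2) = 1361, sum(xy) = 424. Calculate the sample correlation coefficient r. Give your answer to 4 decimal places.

0.5804

S_xy = nΣxy − ΣxΣy = 8·424 − 38·67 = 3392 − 2546 = 846
S_xx = nΣx² − (Σx)² = 8·222 − 38² = 1776 − 1444 = 332
S_yy = nΣy² − (Σy)² = 8·1361 − 67² = 10888 − 4489 = 6399
r = S_xy / √(S_xx·S_yy) = 846 / √(332·6399) = 846 / √2124468 = 846 / 1457.5555 = 0.5804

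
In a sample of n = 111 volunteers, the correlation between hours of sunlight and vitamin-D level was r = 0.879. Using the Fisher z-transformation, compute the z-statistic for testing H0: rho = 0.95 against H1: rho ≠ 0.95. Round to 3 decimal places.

Fisher z: atanh(0.879) = 1.371352, atanh(0.95) = 1.831781
z = (z_r − z_0)·√(n−3) = (1.371352 − 1.831781)·√108 = -0.460429 · 10.392305 = -4.785

-4.785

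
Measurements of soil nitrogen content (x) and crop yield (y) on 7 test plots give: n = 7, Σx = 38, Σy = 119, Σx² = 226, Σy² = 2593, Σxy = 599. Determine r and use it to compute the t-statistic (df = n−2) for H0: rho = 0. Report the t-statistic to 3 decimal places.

S_xy = nΣxy − ΣxΣy = 7·599 − 38·119 = 4193 − 4522 = -329
S_xx = nΣx² − (Σx)² = 7·226 − 38² = 1582 − 1444 = 138
S_yy = nΣy² − (Σy)² = 7·2593 − 119² = 18151 − 14161 = 3990
r = S_xy / √(S_xx·S_yy) = -329 / √(138·3990) = -329 / √550620 = -329 / 742.0377 = -0.4434
t = r·√(n−2)/√(1−r²) = -0.4434·√5 / √(1−0.196604) = -0.991473 / 0.896324 = -1.106

-1.106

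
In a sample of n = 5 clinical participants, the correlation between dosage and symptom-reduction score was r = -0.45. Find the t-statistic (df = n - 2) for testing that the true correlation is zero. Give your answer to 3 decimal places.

-0.873

1 − r² = 1 − 0.2025 = 0.7975;  √(1−r²) = 0.893029
√(n−2) = √3 = 1.732051
t = r·√(n−2)/√(1−r²) = -0.45 · 1.732051 / 0.893029 = -0.873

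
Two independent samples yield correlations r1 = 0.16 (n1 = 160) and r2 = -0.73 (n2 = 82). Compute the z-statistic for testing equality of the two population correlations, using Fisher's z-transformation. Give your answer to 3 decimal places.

Fisher z-transforms: z1 = atanh(0.16) = 0.161387, z2 = atanh(-0.73) = -0.928727; difference d = 1.090114
Var(d) = 1/157 + 1/79 = 0.0063694 + 0.0126582 = 0.0190276
z = d/√Var(d) = 1.090114 / √0.0190276 = 1.090114 / 0.137941 = 7.903

7.903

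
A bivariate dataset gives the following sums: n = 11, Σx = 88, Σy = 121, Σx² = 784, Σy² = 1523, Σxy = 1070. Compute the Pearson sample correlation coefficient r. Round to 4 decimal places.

0.8230

Numerator: nΣxy − (Σx)(Σy) = 11·1070 − (88)(121) = 1122
Denominator: √[(nΣx²−(Σx)²)(nΣy²−(Σy)²)]
  nΣx²−(Σx)² = 11·784 − 7744 = 880;  nΣy²−(Σy)² = 11·1523 − 14641 = 2112
  √(880·2112) = √1858560 = 1363.2901
r = 1122 / 1363.2901 = 0.8230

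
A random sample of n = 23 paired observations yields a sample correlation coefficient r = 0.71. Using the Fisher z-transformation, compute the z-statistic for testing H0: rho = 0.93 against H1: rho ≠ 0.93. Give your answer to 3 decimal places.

-3.449

z_r = atanh(0.71) = 0.887184,  z_0 = atanh(0.93) = 1.658390
SE = 1/√(n−3) = 1/√20 = 0.223607
z = (z_r − z_0)/SE = (0.887184 − 1.658390) / 0.223607 = -0.771206 / 0.223607 = -3.449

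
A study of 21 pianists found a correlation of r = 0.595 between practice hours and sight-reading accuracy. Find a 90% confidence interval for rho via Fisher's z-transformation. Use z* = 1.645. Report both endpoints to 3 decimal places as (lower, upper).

(0.289, 0.791)

z_r = atanh(0.595) = 0.685371;  SE = 1/√(n−3) = 1/√18 = 0.235702
z-limits: 0.685371 ± 1.645·0.235702 = 0.685371 ± 0.387730 = [0.297641, 1.073101]
ρ-limits: (tanh 0.297641, tanh 1.073101) = (0.289, 0.791)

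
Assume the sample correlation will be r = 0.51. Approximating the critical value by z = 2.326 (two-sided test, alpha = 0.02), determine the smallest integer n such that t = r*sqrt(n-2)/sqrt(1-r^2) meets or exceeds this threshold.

Need r·√(n−2)/√(1−r²) ≥ 2.326
√(n−2) ≥ 2.326·√(1−0.2601) / 0.51 = 2.326·0.860174 / 0.51 = 3.9231
n−2 ≥ 15.3907  ⇒  n ≥ 17.3907
Smallest integer n = 18

18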